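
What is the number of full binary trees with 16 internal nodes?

The number of full binary trees on 16 internal nodes is the Catalan number C_16.
C_16 = 35357670.

35357670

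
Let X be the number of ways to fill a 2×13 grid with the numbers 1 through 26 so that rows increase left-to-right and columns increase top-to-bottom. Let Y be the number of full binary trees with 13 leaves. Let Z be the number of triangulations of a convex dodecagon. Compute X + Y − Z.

Standard Young tableaux of shape 2×n are counted by C_n; here n = 13. So X = C_13 = 742900.
A full binary tree with L leaves has L−1 internal nodes and is counted by C_{L−1}; L = 13 gives C_12. So Y = C_12 = 208012.
Triangulations of a convex m-gon are counted by C_{m−2}; with m = 12 this is C_10. So Z = C_10 = 16796.
X + Y − Z = 742900 + 208012 − 16796 = 934116.

934116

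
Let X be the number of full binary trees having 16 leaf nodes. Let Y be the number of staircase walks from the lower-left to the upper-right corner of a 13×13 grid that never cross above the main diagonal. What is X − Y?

Full binary trees with 16 leaves have 16−1 = 15 internal nodes, so there are C_15 of them. So X = C_15 = 9694845.
Monotone paths in an n×n grid that stay weakly below the diagonal are counted by C_n; here n = 13. So Y = C_13 = 742900.
X − Y = 9694845 − 742900 = 8951945.

8951945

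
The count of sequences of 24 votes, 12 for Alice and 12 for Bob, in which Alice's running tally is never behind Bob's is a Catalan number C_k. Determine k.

12

Reading a vote for the leader as '(' and for the other as ')' turns such a sequence into a balanced string of 12 pairs, so the count is C_12.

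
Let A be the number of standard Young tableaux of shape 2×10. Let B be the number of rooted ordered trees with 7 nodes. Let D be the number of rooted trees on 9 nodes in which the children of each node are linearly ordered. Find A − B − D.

Standard Young tableaux of shape 2×n are counted by C_n; here n = 10. So A = C_10 = 16796.
A rooted plane tree on 7 nodes has 6 edges, and such trees are counted by C_6. So B = C_6 = 132.
Rooted ordered (plane) trees on m nodes have m−1 edges and are counted by C_{m−1}; m = 9 gives C_8. So D = C_8 = 1430.
A − B − D = 16796 − 132 − 1430 = 15234.

15234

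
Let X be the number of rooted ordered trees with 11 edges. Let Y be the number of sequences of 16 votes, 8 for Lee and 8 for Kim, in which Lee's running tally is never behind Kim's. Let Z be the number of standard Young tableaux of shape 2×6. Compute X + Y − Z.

60084

A rooted plane tree with 11 edges has 12 nodes, and the count is C_11. So X = C_11 = 58786.
Reading a vote for the leader as '(' and for the other as ')' turns such a sequence into a balanced string of 8 pairs, so the count is C_8. So Y = C_8 = 1430.
By the hook-length formula (or a Dyck-path bijection), SYT of shape 2×6 number C_6. So Z = C_6 = 132.
X + Y − Z = 58786 + 1430 − 132 = 60084.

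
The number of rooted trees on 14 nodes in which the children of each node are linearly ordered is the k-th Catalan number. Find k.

13

A rooted plane tree on 14 nodes has 13 edges, and such trees are counted by C_13.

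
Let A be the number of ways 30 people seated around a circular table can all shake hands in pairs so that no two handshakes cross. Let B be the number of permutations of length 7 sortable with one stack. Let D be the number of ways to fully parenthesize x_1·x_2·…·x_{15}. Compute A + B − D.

7020834

With 30 = 2·15 people, non-crossing handshake pairings are non-crossing perfect matchings on a circle, counted by C_15. So A = C_15 = 9694845.
Stack-sortable permutations are exactly the 231-avoiding ones, counted by C_n; here n = 7. So B = C_7 = 429.
Parenthesizations of m factors correspond to full binary trees with m leaves, counted by C_{m−1}; m = 15 gives C_14. So D = C_14 = 2674440.
A + B − D = 9694845 + 429 − 2674440 = 7020834.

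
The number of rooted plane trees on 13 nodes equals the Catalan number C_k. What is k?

12

A rooted plane tree on 13 nodes has 12 edges, and such trees are counted by C_12.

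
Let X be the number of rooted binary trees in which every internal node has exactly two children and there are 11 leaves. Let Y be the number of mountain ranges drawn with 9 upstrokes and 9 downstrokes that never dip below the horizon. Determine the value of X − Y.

A full binary tree with L leaves has L−1 internal nodes and is counted by C_{L−1}; L = 11 gives C_10. So X = C_10 = 16796.
Paths of 9 up- and 9 down-steps that never dip below the axis are Dyck paths; their count is C_9. So Y = C_9 = 4862.
X − Y = 16796 − 4862 = 11934.

11934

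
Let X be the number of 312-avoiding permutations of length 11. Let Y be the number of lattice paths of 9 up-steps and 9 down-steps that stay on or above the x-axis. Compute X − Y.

Permutations of [n] avoiding any single length-3 pattern are counted by C_n; here n = 11. So X = C_11 = 58786.
Paths of 9 up- and 9 down-steps that never dip below the axis are Dyck paths; their count is C_9. So Y = C_9 = 4862.
X − Y = 58786 − 4862 = 53924.

53924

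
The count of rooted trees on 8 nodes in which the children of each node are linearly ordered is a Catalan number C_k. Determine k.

A rooted plane tree on 8 nodes has 7 edges, and such trees are counted by C_7.

7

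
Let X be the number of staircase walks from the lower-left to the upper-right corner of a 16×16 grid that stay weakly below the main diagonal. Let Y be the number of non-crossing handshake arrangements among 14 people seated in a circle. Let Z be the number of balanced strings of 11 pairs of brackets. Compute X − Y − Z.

35298455

Monotone paths in an n×n grid that stay weakly below the diagonal are counted by C_n; here n = 16. So X = C_16 = 35357670.
With 14 = 2·7 people, non-crossing handshake pairings are non-crossing perfect matchings on a circle, counted by C_7. So Y = C_7 = 429.
Balanced strings of n pairs of brackets are counted by C_n; here n = 11. So Z = C_11 = 58786.
X − Y − Z = 35357670 − 429 − 58786 = 35298455.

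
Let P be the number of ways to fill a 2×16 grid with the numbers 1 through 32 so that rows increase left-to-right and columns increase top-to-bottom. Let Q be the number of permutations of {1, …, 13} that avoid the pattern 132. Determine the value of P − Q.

By the hook-length formula (or a Dyck-path bijection), SYT of shape 2×16 number C_16. So P = C_16 = 35357670.
For any fixed pattern of length 3, the pattern-avoiding permutations of [13] number C_13. So Q = C_13 = 742900.
P − Q = 35357670 − 742900 = 34614770.

34614770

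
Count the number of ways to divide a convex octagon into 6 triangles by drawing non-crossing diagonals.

Triangulations of a convex m-gon are counted by C_{m−2}; with m = 8 this is C_6.
C_6 = 132.

132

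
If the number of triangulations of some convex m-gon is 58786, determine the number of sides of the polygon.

13

Triangulations of a convex m-gon are counted by C_{m−2}. The Catalan number equal to 58786 is C_11.
So m − 2 = 11, giving m = 13 sides.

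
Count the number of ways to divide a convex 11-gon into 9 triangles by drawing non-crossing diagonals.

4862

A convex 11-gon is triangulated into 9 triangles, and the number of such triangulations is the Catalan number C_{11−2} = C_9.
C_9 = C_8 · 2(2·8+1)/(8+2) = 1430 · 34/10 = 4862.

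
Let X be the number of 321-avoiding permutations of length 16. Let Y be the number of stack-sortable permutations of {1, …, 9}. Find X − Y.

For any fixed pattern of length 3, the pattern-avoiding permutations of [16] number C_16. So X = C_16 = 35357670.
By Knuth's characterisation, the stack-sortable permutations of length 9 are the 231-avoiders, numbering C_9. So Y = C_9 = 4862.
X − Y = 35357670 − 4862 = 35352808.

35352808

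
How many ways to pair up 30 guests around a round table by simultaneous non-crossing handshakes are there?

With 30 = 2·15 people, non-crossing handshake pairings are non-crossing perfect matchings on a circle, counted by C_15.
C_15 = 9694845.

9694845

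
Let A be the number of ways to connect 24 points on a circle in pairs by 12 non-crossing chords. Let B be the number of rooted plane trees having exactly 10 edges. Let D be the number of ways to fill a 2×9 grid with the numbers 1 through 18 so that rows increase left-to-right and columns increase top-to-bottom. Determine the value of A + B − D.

Pairing 24 circle points by 12 non-crossing chords gives C_12 matchings. So A = C_12 = 208012.
A rooted plane tree with 10 edges has 11 nodes, and the count is C_10. So B = C_10 = 16796.
Standard Young tableaux of shape 2×n are counted by C_n; here n = 9. So D = C_9 = 4862.
A + B − D = 208012 + 16796 − 4862 = 219946.

219946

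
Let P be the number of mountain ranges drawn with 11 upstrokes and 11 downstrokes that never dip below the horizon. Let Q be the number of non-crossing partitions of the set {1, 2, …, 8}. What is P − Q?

Dyck paths of semilength n (length 2n) are counted by C_n; here n = 11. So P = C_11 = 58786.
Non-crossing partitions of an n-element set are counted by C_n; here n = 8. So Q = C_8 = 1430.
P − Q = 58786 − 1430 = 57356.

57356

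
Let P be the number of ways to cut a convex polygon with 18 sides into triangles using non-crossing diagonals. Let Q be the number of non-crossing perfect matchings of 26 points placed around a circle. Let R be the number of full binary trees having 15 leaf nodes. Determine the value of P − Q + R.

37289210

Triangulations of a convex m-gon are counted by C_{m−2}; with m = 18 this is C_16. So P = C_16 = 35357670.
Pairing 26 circle points by 13 non-crossing chords gives C_13 matchings. So Q = C_13 = 742900.
A full binary tree with L leaves has L−1 internal nodes and is counted by C_{L−1}; L = 15 gives C_14. So R = C_14 = 2674440.
P − Q + R = 35357670 − 742900 + 2674440 = 37289210.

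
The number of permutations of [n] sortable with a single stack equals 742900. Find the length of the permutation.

13

Stack-sortable permutations of [n] are counted by C_n. Since C_13 = 742900, the index is 13.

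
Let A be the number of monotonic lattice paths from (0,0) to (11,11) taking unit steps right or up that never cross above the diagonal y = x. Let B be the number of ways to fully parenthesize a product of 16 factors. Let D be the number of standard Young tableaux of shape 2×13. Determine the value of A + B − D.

9010731

Sub-diagonal monotone paths from (0,0) to (11,11) biject with Dyck paths of semilength 11, giving C_11. So A = C_11 = 58786.
Bracketing 16 factors into binary products is counted by C_{16−1} = C_15. So B = C_15 = 9694845.
Standard Young tableaux of shape 2×n are counted by C_n; here n = 13. So D = C_13 = 742900.
A + B − D = 58786 + 9694845 − 742900 = 9010731.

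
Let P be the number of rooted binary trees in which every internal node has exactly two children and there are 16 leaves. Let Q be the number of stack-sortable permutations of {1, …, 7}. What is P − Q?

9694416

A full binary tree with L leaves has L−1 internal nodes and is counted by C_{L−1}; L = 16 gives C_15. So P = C_15 = 9694845.
Stack-sortable permutations are exactly the 231-avoiding ones, counted by C_n; here n = 7. So Q = C_7 = 429.
P − Q = 9694845 − 429 = 9694416.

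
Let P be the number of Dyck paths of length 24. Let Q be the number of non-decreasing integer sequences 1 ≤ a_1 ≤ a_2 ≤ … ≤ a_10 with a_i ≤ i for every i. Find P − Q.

191216

Dyck paths of semilength n (length 2n) are counted by C_n; here n = 12. So P = C_12 = 208012.
Weakly increasing sequences with a_i ≤ i biject with Dyck paths of semilength 10, so there are C_10. So Q = C_10 = 16796.
P − Q = 208012 − 16796 = 191216.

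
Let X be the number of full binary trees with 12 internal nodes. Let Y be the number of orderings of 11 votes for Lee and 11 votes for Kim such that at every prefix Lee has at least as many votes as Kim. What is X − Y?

149226

Full binary trees with n internal nodes are counted by C_n; here n = 12. So X = C_12 = 208012.
Reading a vote for the leader as '(' and for the other as ')' turns such a sequence into a balanced string of 11 pairs, so the count is C_11. So Y = C_11 = 58786.
X − Y = 208012 − 58786 = 149226.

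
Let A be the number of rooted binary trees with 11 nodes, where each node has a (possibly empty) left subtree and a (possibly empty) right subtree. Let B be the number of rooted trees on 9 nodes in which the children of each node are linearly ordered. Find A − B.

Binary trees (left/right distinguished) on n nodes are counted by C_n; here n = 11. So A = C_11 = 58786.
Rooted ordered (plane) trees on m nodes have m−1 edges and are counted by C_{m−1}; m = 9 gives C_8. So B = C_8 = 1430.
A − B = 58786 − 1430 = 57356.

57356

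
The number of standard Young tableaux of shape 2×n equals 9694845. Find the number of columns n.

Standard Young tableaux of shape 2×n are counted by C_n. The Catalan number equal to 9694845 is C_15.

15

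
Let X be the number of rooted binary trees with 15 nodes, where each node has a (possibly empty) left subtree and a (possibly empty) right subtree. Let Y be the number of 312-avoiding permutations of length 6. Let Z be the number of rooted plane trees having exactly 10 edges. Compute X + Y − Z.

Binary trees (left/right distinguished) on n nodes are counted by C_n; here n = 15. So X = C_15 = 9694845.
Permutations of [n] avoiding any single length-3 pattern are counted by C_n; here n = 6. So Y = C_6 = 132.
A rooted plane tree with 10 edges has 11 nodes, and the count is C_10. So Z = C_10 = 16796.
X + Y − Z = 9694845 + 132 − 16796 = 9678181.

9678181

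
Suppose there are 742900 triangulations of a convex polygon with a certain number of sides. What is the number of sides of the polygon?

15

Triangulations of a convex m-gon are counted by C_{m−2}; 742900 = C_13.
So m − 2 = 13, giving m = 15 sides.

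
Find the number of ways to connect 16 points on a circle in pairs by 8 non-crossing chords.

1430

Pairing 16 circle points by 8 non-crossing chords gives C_8 matchings.
C_8 = C_7 · 2(2·7+1)/(7+2) = 429 · 30/9 = 1430.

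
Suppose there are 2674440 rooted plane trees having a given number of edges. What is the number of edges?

14

Rooted ordered trees with n edges are counted by C_n. Since C_14 = 2674440, the index is 14.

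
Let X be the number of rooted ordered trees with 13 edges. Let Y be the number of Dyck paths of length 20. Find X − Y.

Rooted ordered trees with n edges are counted by C_n; here n = 13. So X = C_13 = 742900.
Paths of 10 up- and 10 down-steps that never dip below the axis are Dyck paths; their count is C_10. So Y = C_10 = 16796.
X − Y = 742900 − 16796 = 726104.

726104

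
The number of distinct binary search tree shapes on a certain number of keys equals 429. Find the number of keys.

Binary search tree shapes on n keys are counted by C_n, and C_7 = 429.

7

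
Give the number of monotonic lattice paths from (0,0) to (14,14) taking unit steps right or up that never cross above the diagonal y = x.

Sub-diagonal monotone paths from (0,0) to (14,14) biject with Dyck paths of semilength 14, giving C_14.
C_14 = C(28,14)/15 = 40116600/15 = 2674440.

2674440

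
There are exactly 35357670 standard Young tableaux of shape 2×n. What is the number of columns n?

16

Standard Young tableaux of shape 2×n are counted by C_n, and C_16 = 35357670.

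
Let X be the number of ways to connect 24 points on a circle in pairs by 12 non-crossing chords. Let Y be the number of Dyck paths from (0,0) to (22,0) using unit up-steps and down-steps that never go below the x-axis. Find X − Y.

Pairing 24 circle points by 12 non-crossing chords gives C_12 matchings. So X = C_12 = 208012.
Dyck paths of semilength n (length 2n) are counted by C_n; here n = 11. So Y = C_11 = 58786.
X − Y = 208012 − 58786 = 149226.

149226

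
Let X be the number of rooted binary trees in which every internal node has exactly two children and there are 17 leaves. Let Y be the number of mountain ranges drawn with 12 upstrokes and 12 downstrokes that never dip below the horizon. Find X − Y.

Full binary trees with 17 leaves have 17−1 = 16 internal nodes, so there are C_16 of them. So X = C_16 = 35357670.
A Dyck path with 12 up-steps and 12 down-steps has semilength 12, so there are C_12 of them. So Y = C_12 = 208012.
X − Y = 35357670 − 208012 = 35149658.

35149658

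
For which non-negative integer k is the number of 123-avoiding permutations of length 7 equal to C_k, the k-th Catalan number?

7

Permutations of [n] avoiding any single length-3 pattern are counted by C_n; here n = 7.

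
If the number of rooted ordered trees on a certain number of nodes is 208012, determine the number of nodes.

13

Rooted ordered trees on m nodes are counted by C_{m−1}. Since C_12 = 208012, the index is 12.
So the index is 12, and the number of nodes is 12 + 1 = 13.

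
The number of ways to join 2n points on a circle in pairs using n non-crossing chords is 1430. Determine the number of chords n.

8

Non-crossing pairings of 2n points on a circle are counted by C_n. Since C_8 = 1430, the index is 8.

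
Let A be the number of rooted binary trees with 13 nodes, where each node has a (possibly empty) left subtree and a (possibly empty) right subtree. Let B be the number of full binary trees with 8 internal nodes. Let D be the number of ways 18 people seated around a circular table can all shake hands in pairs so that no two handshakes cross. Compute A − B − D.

Binary trees (left/right distinguished) on n nodes are counted by C_n; here n = 13. So A = C_13 = 742900.
The number of full binary trees on 8 internal nodes is the Catalan number C_8. So B = C_8 = 1430.
Non-crossing handshake pairings of 2n people are counted by C_n; 18 people gives n = 9. So D = C_9 = 4862.
A − B − D = 742900 − 1430 − 4862 = 736608.

736608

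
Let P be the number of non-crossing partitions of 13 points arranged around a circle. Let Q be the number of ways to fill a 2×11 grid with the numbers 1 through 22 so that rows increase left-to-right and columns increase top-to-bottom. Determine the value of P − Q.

684114

Non-crossing partitions of an n-element set are counted by C_n; here n = 13. So P = C_13 = 742900.
By the hook-length formula (or a Dyck-path bijection), SYT of shape 2×11 number C_11. So Q = C_11 = 58786.
P − Q = 742900 − 58786 = 684114.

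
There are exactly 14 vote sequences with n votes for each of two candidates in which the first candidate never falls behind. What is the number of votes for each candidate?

Such ballot sequences with n votes each are counted by C_n, and C_4 = 14.

4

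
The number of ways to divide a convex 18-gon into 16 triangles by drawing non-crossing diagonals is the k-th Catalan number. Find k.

16

Triangulations of a convex m-gon are counted by C_{m−2}; with m = 18 this is C_16.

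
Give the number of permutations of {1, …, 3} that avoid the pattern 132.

Permutations of [n] avoiding any single length-3 pattern are counted by C_n; here n = 3.
C_3 = 5.

5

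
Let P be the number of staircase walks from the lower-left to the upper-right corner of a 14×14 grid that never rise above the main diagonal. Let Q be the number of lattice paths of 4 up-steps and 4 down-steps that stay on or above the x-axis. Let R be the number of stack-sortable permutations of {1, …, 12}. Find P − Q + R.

Sub-diagonal monotone paths from (0,0) to (14,14) biject with Dyck paths of semilength 14, giving C_14. So P = C_14 = 2674440.
Dyck paths of semilength n (length 2n) are counted by C_n; here n = 4. So Q = C_4 = 14.
Stack-sortable permutations are exactly the 231-avoiding ones, counted by C_n; here n = 12. So R = C_12 = 208012.
P − Q + R = 2674440 − 14 + 208012 = 2882438.

2882438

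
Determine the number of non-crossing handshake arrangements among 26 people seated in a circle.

Non-crossing handshake pairings of 2n people are counted by C_n; 26 people gives n = 13.
C_13 = 742900.

742900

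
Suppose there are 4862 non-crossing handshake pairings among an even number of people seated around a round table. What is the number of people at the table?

Non-crossing handshake pairings of 2n people are counted by C_n, and C_9 = 4862.
So n = 9, and there are 2n = 18 people.

18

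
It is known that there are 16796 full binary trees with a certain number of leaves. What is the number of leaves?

11

Full binary trees with L leaves are counted by C_{L−1}; 16796 = C_10.
So the index is 10, and the number of leaves is 10 + 1 = 11.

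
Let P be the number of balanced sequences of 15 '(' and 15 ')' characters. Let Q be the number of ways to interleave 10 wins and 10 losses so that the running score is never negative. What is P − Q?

9678049

A balanced arrangement of 15 bracket pairs is a Dyck word of semilength 15, so the count is C_15. So P = C_15 = 9694845.
Reading a vote for the leader as '(' and for the other as ')' turns such a sequence into a balanced string of 10 pairs, so the count is C_10. So Q = C_10 = 16796.
P − Q = 9694845 − 16796 = 9678049.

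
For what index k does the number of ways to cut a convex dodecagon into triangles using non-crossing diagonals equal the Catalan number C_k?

The number of triangulations of a 12-gon is the Catalan number C_10 (index = sides − 2).

10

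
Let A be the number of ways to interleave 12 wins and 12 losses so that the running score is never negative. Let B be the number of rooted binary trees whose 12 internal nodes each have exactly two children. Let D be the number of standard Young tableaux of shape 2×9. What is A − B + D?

4862

Ballot sequences with n votes each where one side never trails are Dyck words, counted by C_n; here n = 12. So A = C_12 = 208012.
Full binary trees with n internal nodes are counted by C_n; here n = 12. So B = C_12 = 208012.
Standard Young tableaux of shape 2×n are counted by C_n; here n = 9. So D = C_9 = 4862.
A − B + D = 208012 − 208012 + 4862 = 4862.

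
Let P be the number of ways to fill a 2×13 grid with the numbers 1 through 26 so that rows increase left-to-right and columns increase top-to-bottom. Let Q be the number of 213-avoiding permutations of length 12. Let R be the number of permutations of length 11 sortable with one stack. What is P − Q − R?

By the hook-length formula (or a Dyck-path bijection), SYT of shape 2×13 number C_13. So P = C_13 = 742900.
Permutations of [n] avoiding any single length-3 pattern are counted by C_n; here n = 12. So Q = C_12 = 208012.
By Knuth's characterisation, the stack-sortable permutations of length 11 are the 231-avoiders, numbering C_11. So R = C_11 = 58786.
P − Q − R = 742900 − 208012 − 58786 = 476102.

476102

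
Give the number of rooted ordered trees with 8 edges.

Rooted ordered trees with n edges are counted by C_n; here n = 8.
C_8 = C_7 · 2(2·7+1)/(7+2) = 429 · 30/9 = 1430.

1430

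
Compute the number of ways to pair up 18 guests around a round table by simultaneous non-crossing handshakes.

4862

With 18 = 2·9 people, non-crossing handshake pairings are non-crossing perfect matchings on a circle, counted by C_9.
C_9 = C(18,9)/10 = 48620/10 = 4862.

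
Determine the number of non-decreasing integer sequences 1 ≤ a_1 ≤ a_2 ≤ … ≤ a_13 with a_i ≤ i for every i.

742900

Weakly increasing sequences with a_i ≤ i biject with Dyck paths of semilength 13, so there are C_13.
C_13 = 742900.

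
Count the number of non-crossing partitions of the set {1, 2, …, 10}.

16796

The non-crossing partitions of [10] form a lattice of size C_10.
C_10 = C(20,10)/11 = 184756/11 = 16796.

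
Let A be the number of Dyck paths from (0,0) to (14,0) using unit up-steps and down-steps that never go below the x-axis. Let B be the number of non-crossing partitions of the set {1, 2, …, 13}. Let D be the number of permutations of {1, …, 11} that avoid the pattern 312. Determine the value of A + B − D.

684543

Dyck paths of semilength n (length 2n) are counted by C_n; here n = 7. So A = C_7 = 429.
Non-crossing partitions of an n-element set are counted by C_n; here n = 13. So B = C_13 = 742900.
For any fixed pattern of length 3, the pattern-avoiding permutations of [11] number C_11. So D = C_11 = 58786.
A + B − D = 429 + 742900 − 58786 = 684543.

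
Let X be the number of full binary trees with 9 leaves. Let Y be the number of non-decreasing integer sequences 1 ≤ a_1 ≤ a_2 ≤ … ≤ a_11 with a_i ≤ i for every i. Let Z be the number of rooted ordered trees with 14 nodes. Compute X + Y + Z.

A full binary tree with L leaves has L−1 internal nodes and is counted by C_{L−1}; L = 9 gives C_8. So X = C_8 = 1430.
Weakly increasing sequences with a_i ≤ i biject with Dyck paths of semilength 11, so there are C_11. So Y = C_11 = 58786.
A rooted plane tree on 14 nodes has 13 edges, and such trees are counted by C_13. So Z = C_13 = 742900.
X + Y + Z = 1430 + 58786 + 742900 = 803116.

803116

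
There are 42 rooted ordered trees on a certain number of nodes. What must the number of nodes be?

Rooted ordered trees on m nodes are counted by C_{m−1}; 42 = C_5.
So the index is 5, and the number of nodes is 5 + 1 = 6.

6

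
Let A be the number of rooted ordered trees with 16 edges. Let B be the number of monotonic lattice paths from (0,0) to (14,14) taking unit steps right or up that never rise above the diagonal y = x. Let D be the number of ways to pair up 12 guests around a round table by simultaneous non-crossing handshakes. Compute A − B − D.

32683098

Rooted ordered trees with n edges are counted by C_n; here n = 16. So A = C_16 = 35357670.
Monotone paths in an n×n grid that stay weakly below the diagonal are counted by C_n; here n = 14. So B = C_14 = 2674440.
With 12 = 2·6 people, non-crossing handshake pairings are non-crossing perfect matchings on a circle, counted by C_6. So D = C_6 = 132.
A − B − D = 35357670 − 2674440 − 132 = 32683098.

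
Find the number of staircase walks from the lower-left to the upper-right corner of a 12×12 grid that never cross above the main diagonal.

208012

Monotone paths in an n×n grid that stay weakly below the diagonal are counted by C_n; here n = 12.
C_12 = C(24,12)/13 = 2704156/13 = 208012.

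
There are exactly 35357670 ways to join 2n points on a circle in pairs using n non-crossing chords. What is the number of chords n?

16

Non-crossing pairings of 2n points on a circle are counted by C_n. The Catalan number equal to 35357670 is C_16.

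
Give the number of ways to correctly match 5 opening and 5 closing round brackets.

42

Balanced strings of n pairs of brackets are counted by C_n; here n = 5.
C_5 = C(10,5)/6 = 252/6 = 42.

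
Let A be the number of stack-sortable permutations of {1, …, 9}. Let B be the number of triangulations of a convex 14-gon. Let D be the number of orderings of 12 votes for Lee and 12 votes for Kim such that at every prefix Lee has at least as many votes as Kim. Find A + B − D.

4862

Stack-sortable permutations are exactly the 231-avoiding ones, counted by C_n; here n = 9. So A = C_9 = 4862.
Triangulations of a convex m-gon are counted by C_{m−2}; with m = 14 this is C_12. So B = C_12 = 208012.
Ballot sequences with n votes each where one side never trails are Dyck words, counted by C_n; here n = 12. So D = C_12 = 208012.
A + B − D = 4862 + 208012 − 208012 = 4862.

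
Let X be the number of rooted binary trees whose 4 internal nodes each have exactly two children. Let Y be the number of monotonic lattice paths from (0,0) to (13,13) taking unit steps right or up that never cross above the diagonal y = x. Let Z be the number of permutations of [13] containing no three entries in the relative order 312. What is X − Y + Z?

The number of full binary trees on 4 internal nodes is the Catalan number C_4. So X = C_4 = 14.
Sub-diagonal monotone paths from (0,0) to (13,13) biject with Dyck paths of semilength 13, giving C_13. So Y = C_13 = 742900.
For any fixed pattern of length 3, the pattern-avoiding permutations of [13] number C_13. So Z = C_13 = 742900.
X − Y + Z = 14 − 742900 + 742900 = 14.

14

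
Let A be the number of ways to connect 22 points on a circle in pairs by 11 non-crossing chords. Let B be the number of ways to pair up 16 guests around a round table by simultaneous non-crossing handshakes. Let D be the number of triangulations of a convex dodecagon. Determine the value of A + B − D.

43420

Non-crossing perfect matchings of 2n points on a circle are counted by C_n; with 22 points, n = 11. So A = C_11 = 58786.
With 16 = 2·8 people, non-crossing handshake pairings are non-crossing perfect matchings on a circle, counted by C_8. So B = C_8 = 1430.
A convex 12-gon is triangulated into 10 triangles, and the number of such triangulations is the Catalan number C_{12−2} = C_10. So D = C_10 = 16796.
A + B − D = 58786 + 1430 − 16796 = 43420.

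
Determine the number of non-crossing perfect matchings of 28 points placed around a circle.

2674440

Pairing 28 circle points by 14 non-crossing chords gives C_14 matchings.
C_14 = C_13 · 2(2·13+1)/(13+2) = 742900 · 54/15 = 2674440.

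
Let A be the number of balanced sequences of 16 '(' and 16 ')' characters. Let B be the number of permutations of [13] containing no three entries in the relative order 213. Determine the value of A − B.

A balanced arrangement of 16 bracket pairs is a Dyck word of semilength 16, so the count is C_16. So A = C_16 = 35357670.
Permutations of [n] avoiding any single length-3 pattern are counted by C_n; here n = 13. So B = C_13 = 742900.
A − B = 35357670 − 742900 = 34614770.

34614770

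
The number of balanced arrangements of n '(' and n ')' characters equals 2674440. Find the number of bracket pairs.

Balanced strings of n bracket-pairs are counted by C_n. The Catalan number equal to 2674440 is C_14.

14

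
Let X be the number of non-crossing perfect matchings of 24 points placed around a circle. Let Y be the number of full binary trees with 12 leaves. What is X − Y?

149226

Non-crossing perfect matchings of 2n points on a circle are counted by C_n; with 24 points, n = 12. So X = C_12 = 208012.
A full binary tree with L leaves has L−1 internal nodes and is counted by C_{L−1}; L = 12 gives C_11. So Y = C_11 = 58786.
X − Y = 208012 − 58786 = 149226.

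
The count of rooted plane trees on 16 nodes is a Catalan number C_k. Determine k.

Rooted ordered (plane) trees on m nodes have m−1 edges and are counted by C_{m−1}; m = 16 gives C_15.

15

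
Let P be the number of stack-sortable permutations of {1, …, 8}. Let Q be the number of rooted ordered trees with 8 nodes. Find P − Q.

By Knuth's characterisation, the stack-sortable permutations of length 8 are the 231-avoiders, numbering C_8. So P = C_8 = 1430.
Rooted ordered (plane) trees on m nodes have m−1 edges and are counted by C_{m−1}; m = 8 gives C_7. So Q = C_7 = 429.
P − Q = 1430 − 429 = 1001.

1001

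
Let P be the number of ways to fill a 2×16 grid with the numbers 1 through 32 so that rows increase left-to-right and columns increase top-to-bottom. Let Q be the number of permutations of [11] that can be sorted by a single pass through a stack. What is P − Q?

35298884

By the hook-length formula (or a Dyck-path bijection), SYT of shape 2×16 number C_16. So P = C_16 = 35357670.
By Knuth's characterisation, the stack-sortable permutations of length 11 are the 231-avoiders, numbering C_11. So Q = C_11 = 58786.
P − Q = 35357670 − 58786 = 35298884.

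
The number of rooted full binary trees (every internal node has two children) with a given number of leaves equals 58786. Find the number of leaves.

12

Full binary trees with L leaves are counted by C_{L−1}, and C_11 = 58786.
So the index is 11, and the number of leaves is 11 + 1 = 12.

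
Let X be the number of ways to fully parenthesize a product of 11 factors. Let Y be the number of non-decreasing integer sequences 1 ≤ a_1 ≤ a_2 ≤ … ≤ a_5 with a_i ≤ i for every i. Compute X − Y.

Bracketing 11 factors into binary products is counted by C_{11−1} = C_10. So X = C_10 = 16796.
Such sub-staircase sequences of length n are counted by C_n; here n = 5. So Y = C_5 = 42.
X − Y = 16796 − 42 = 16754.

16754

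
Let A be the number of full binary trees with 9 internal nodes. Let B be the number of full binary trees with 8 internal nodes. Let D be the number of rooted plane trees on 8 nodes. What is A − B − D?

3003

Full binary trees with n internal nodes are counted by C_n; here n = 9. So A = C_9 = 4862.
Full binary trees with n internal nodes are counted by C_n; here n = 8. So B = C_8 = 1430.
Rooted ordered (plane) trees on m nodes have m−1 edges and are counted by C_{m−1}; m = 8 gives C_7. So D = C_7 = 429.
A − B − D = 4862 − 1430 − 429 = 3003.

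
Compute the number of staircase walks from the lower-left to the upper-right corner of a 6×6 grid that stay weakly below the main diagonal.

Monotone paths in an n×n grid that stay weakly below the diagonal are counted by C_n; here n = 6.
C_6 = C(12,6)/7 = 924/7 = 132.

132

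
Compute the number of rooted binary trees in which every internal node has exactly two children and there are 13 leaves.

A full binary tree with L leaves has L−1 internal nodes and is counted by C_{L−1}; L = 13 gives C_12.
C_12 = C_11 · 2(2·11+1)/(11+2) = 58786 · 46/13 = 208012.

208012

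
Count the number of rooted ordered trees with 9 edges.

Rooted ordered trees with n edges are counted by C_n; here n = 9.
C_9 = C_8 · 2(2·8+1)/(8+2) = 1430 · 34/10 = 4862.

4862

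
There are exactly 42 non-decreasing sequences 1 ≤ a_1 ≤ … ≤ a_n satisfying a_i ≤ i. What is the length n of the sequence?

Such sub-staircase sequences of length n are counted by C_n. The Catalan number equal to 42 is C_5.

5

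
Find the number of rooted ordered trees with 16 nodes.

9694845

Rooted ordered (plane) trees on m nodes have m−1 edges and are counted by C_{m−1}; m = 16 gives C_15.
C_15 = C(30,15)/16 = 155117520/16 = 9694845.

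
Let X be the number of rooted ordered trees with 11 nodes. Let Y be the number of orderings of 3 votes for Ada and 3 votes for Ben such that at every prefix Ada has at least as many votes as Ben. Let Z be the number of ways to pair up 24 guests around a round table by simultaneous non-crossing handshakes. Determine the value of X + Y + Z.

224813

A rooted plane tree on 11 nodes has 10 edges, and such trees are counted by C_10. So X = C_10 = 16796.
Reading a vote for the leader as '(' and for the other as ')' turns such a sequence into a balanced string of 3 pairs, so the count is C_3. So Y = C_3 = 5.
Non-crossing handshake pairings of 2n people are counted by C_n; 24 people gives n = 12. So Z = C_12 = 208012.
X + Y + Z = 16796 + 5 + 208012 = 224813.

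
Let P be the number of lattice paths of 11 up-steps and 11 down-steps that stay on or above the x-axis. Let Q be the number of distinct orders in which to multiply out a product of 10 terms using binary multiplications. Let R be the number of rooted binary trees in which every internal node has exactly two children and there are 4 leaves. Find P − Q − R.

53919

Paths of 11 up- and 11 down-steps that never dip below the axis are Dyck paths; their count is C_11. So P = C_11 = 58786.
Ways to associate a product of 10 factors correspond to binary trees on 10 leaves, so the count is C_9. So Q = C_9 = 4862.
Full binary trees with 4 leaves have 4−1 = 3 internal nodes, so there are C_3 of them. So R = C_3 = 5.
P − Q − R = 58786 − 4862 − 5 = 53919.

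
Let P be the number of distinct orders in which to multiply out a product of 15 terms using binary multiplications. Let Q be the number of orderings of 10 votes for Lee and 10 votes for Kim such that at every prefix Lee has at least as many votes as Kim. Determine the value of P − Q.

2657644

Bracketing 15 factors into binary products is counted by C_{15−1} = C_14. So P = C_14 = 2674440.
Reading a vote for the leader as '(' and for the other as ')' turns such a sequence into a balanced string of 10 pairs, so the count is C_10. So Q = C_10 = 16796.
P − Q = 2674440 − 16796 = 2657644.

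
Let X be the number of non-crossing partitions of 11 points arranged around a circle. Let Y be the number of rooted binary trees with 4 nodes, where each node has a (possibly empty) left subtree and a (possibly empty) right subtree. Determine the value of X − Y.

58772

Non-crossing partitions of an n-element set are counted by C_n; here n = 11. So X = C_11 = 58786.
Rooted binary trees with 4 nodes (each child slot possibly empty) number C_4. So Y = C_4 = 14.
X − Y = 58786 − 14 = 58772.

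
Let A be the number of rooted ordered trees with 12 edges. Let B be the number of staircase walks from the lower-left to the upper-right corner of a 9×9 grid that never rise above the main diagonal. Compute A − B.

203150

A rooted plane tree with 12 edges has 13 nodes, and the count is C_12. So A = C_12 = 208012.
Monotone paths in an n×n grid that stay weakly below the diagonal are counted by C_n; here n = 9. So B = C_9 = 4862.
A − B = 208012 − 4862 = 203150.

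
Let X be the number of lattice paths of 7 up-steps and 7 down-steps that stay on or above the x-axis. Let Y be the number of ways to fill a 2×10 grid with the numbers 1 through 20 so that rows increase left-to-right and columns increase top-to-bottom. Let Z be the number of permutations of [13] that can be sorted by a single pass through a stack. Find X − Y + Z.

726533

Paths of 7 up- and 7 down-steps that never dip below the axis are Dyck paths; their count is C_7. So X = C_7 = 429.
By the hook-length formula (or a Dyck-path bijection), SYT of shape 2×10 number C_10. So Y = C_10 = 16796.
Stack-sortable permutations are exactly the 231-avoiding ones, counted by C_n; here n = 13. So Z = C_13 = 742900.
X − Y + Z = 429 − 16796 + 742900 = 726533.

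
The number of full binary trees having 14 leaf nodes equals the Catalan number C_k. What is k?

A full binary tree with L leaves has L−1 internal nodes and is counted by C_{L−1}; L = 14 gives C_13.

13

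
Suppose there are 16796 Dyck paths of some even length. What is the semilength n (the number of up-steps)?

10

Dyck paths of semilength n are counted by C_n; 16796 = C_10.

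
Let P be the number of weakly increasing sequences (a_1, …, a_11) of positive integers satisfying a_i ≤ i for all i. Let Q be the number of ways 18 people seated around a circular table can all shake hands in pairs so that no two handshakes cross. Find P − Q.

53924

Weakly increasing sequences with a_i ≤ i biject with Dyck paths of semilength 11, so there are C_11. So P = C_11 = 58786.
With 18 = 2·9 people, non-crossing handshake pairings are non-crossing perfect matchings on a circle, counted by C_9. So Q = C_9 = 4862.
P − Q = 58786 − 4862 = 53924.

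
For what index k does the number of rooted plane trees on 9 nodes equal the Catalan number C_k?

Rooted ordered (plane) trees on m nodes have m−1 edges and are counted by C_{m−1}; m = 9 gives C_8.

8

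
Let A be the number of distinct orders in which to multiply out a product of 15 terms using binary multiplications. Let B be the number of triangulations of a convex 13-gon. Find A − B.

Ways to associate a product of 15 factors correspond to binary trees on 15 leaves, so the count is C_14. So A = C_14 = 2674440.
Triangulations of a convex m-gon are counted by C_{m−2}; with m = 13 this is C_11. So B = C_11 = 58786.
A − B = 2674440 − 58786 = 2615654.

2615654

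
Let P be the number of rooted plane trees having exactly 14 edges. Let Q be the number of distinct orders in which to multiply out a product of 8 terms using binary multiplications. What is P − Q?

2674011

A rooted plane tree with 14 edges has 15 nodes, and the count is C_14. So P = C_14 = 2674440.
Ways to associate a product of 8 factors correspond to binary trees on 8 leaves, so the count is C_7. So Q = C_7 = 429.
P − Q = 2674440 − 429 = 2674011.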